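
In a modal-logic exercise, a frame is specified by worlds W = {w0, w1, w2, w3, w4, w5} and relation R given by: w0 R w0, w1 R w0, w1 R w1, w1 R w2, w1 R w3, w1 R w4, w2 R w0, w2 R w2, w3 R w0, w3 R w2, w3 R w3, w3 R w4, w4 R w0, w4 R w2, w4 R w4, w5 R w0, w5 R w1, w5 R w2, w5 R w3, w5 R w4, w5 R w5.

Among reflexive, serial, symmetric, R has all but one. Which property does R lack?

Reflexive: yes — every world is R-related to itself.
Serial: yes — every world has a successor (e.g. w0 R w0).
Symmetric: no — w1 R w0 but not w0 R w1.
Only symmetric fails.

symmetric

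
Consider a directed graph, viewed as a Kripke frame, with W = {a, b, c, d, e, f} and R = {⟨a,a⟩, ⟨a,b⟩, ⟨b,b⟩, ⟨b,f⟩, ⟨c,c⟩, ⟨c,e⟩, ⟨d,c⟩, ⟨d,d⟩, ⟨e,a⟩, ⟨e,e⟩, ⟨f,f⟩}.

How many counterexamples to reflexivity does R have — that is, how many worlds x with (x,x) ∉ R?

R is reflexive; there are no such worlds.

0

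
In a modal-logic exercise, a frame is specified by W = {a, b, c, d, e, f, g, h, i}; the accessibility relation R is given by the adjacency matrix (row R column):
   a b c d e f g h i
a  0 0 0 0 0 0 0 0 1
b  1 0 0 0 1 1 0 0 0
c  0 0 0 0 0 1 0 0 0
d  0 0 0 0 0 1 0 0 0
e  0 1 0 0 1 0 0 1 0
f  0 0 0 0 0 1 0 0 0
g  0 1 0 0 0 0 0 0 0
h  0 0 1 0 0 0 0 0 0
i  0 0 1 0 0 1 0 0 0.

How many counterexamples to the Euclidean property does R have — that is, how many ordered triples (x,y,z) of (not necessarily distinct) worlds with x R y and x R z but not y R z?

17

Enumerating: (a,i,i), (b,a,a), (b,a,e), (b,a,f), (b,e,a), (b,e,f), (b,f,a), (b,f,e), (e,b,b), (e,b,h), (e,h,b), (e,h,e), (e,h,h), (g,b,b), (h,c,c), (i,c,c), (i,f,c).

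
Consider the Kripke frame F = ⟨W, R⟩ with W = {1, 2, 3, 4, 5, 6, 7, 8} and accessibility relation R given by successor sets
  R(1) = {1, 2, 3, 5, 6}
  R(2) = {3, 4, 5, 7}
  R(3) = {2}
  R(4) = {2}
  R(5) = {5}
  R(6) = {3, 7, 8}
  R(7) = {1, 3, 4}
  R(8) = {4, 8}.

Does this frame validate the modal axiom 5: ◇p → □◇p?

No

By correspondence theory, 5 is valid on a frame iff R is Euclidean.
Euclidean: no — 1 R 2 and 1 R 6, but not 2 R 6.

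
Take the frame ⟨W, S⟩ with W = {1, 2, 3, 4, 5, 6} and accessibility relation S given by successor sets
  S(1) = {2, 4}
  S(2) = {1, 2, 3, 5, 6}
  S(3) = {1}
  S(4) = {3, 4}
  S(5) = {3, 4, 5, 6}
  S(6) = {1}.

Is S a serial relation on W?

Yes

Serial: yes — every world has a successor (e.g. 1 S 2).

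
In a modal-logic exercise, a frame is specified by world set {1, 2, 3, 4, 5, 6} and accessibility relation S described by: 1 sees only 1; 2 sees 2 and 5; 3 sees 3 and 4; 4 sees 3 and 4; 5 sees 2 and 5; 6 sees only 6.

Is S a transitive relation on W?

Yes

Transitive: yes — every two-step S-path is closed by a direct edge.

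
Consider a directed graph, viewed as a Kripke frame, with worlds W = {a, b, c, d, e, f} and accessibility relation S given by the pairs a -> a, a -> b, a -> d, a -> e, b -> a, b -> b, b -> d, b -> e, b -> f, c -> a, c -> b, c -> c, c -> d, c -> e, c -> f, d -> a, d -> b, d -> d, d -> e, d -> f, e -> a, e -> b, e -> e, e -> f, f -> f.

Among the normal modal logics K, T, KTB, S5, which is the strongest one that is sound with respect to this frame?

T

Reflexive (axiom T): yes — every world is S-related to itself.
Symmetric (axiom B): no — b S f but not f S b.
Euclidean (axiom 5): no — a S e and a S d, but not e S d.
So F validates K, T; KTB would additionally require S to be symmetric. The strongest is T.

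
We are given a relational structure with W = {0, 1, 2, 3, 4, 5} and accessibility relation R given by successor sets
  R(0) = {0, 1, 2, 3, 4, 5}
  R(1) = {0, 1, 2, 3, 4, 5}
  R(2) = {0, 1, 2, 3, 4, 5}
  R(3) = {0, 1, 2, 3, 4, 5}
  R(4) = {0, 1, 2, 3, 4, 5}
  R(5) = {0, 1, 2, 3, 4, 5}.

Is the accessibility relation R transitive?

Yes

Transitive: yes — every two-step R-path is closed by a direct edge.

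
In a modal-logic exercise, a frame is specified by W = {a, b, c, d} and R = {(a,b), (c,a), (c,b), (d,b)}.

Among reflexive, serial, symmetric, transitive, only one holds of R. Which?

Reflexive: no — a is not related to itself.
Serial: no — b has no R-successor.
Symmetric: no — a R b but not b R a.
Transitive: yes — every two-step R-path is closed by a direct edge.
Only transitive holds.

transitive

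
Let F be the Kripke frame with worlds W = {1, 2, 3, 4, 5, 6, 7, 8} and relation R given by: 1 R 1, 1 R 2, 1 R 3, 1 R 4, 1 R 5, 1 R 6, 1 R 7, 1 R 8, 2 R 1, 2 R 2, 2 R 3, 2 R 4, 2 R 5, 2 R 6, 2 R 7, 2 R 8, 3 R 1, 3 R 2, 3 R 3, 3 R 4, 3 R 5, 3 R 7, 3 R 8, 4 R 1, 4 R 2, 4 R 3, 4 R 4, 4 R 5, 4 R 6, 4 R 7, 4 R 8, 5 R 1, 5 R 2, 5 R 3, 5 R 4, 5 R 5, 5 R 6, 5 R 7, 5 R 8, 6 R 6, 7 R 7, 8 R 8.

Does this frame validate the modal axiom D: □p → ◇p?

Axiom D corresponds to the accessibility relation being serial.
Serial: yes — every world has a successor (e.g. 1 R 1).

Yes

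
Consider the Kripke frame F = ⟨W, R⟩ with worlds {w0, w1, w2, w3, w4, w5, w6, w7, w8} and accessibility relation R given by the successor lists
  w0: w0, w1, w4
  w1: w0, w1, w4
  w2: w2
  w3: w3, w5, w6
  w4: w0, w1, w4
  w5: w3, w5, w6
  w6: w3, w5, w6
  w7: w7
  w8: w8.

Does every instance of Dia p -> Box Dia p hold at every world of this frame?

Axiom 5 corresponds to the accessibility relation being Euclidean.
Euclidean: yes — any two successors of a common world are R-related.

Yes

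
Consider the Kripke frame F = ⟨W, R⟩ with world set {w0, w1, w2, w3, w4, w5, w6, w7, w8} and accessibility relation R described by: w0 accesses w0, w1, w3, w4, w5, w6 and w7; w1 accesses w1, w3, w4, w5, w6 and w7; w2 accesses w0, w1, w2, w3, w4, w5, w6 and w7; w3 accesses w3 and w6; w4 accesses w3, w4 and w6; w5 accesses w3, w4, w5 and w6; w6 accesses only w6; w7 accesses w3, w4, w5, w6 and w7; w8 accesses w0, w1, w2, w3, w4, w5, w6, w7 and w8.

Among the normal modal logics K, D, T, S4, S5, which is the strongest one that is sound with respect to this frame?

S4

Serial (axiom D): yes — every world has a successor (e.g. w0 R w0).
Reflexive (axiom T): yes — every world is R-related to itself.
Transitive (axiom 4): yes — every two-step R-path is closed by a direct edge.
Euclidean (axiom 5): no — w0 R w3 and w0 R w1, but not w3 R w1.
So F validates K, D, T, S4; S5 would additionally require R to be Euclidean. The strongest is S4.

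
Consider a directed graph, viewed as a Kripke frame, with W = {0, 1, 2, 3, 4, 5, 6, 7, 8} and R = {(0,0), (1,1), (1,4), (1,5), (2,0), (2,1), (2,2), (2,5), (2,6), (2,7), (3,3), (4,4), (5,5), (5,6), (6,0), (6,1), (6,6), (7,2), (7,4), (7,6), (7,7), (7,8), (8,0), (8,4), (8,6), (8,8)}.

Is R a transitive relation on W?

Transitive: no — 1 R 5 and 5 R 6, but not 1 R 6.

No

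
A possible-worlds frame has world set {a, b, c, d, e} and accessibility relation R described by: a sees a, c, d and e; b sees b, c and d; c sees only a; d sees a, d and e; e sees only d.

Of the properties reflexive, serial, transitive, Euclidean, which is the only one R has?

serial

Reflexive: no — c is not related to itself.
Serial: yes — every world has a successor (e.g. a R a).
Transitive: no — b R c and c R a, but not b R a.
Euclidean: no — a R c and a R d, but not c R d.
Only serial holds.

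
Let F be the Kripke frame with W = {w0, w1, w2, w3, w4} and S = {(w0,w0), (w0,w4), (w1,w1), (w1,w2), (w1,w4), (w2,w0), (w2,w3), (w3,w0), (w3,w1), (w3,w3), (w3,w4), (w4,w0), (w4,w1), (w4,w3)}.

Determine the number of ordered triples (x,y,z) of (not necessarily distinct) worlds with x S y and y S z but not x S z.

14

Enumerating: (w0,w4,w1), (w0,w4,w3), (w1,w2,w0), (w1,w2,w3), (w1,w4,w0), (w1,w4,w3), (w2,w0,w4), (w2,w3,w1), (w2,w3,w4), (w3,w1,w2), (w4,w0,w4), (w4,w1,w2), (w4,w1,w4), (w4,w3,w4).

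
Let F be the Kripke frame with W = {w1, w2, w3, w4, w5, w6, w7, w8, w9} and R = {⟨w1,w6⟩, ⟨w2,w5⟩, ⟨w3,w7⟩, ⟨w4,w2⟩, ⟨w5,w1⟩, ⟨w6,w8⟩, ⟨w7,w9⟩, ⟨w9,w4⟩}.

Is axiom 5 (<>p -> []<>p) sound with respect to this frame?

Axiom 5 corresponds to the accessibility relation being Euclidean.
Euclidean: no — w1 R w6 and w1 R w6, but not w6 R w6.

No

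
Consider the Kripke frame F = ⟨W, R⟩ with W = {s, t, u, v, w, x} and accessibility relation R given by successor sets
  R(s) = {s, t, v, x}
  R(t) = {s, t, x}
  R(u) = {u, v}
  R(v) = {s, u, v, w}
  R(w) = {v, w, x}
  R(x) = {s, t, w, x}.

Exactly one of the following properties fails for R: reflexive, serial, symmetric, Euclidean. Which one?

Euclidean

Reflexive: yes — every world is R-related to itself.
Serial: yes — every world has a successor (e.g. s R s).
Symmetric: yes — every pair in R has its reverse in R.
Euclidean: no — s R t and s R v, but not t R v.
Only Euclidean fails.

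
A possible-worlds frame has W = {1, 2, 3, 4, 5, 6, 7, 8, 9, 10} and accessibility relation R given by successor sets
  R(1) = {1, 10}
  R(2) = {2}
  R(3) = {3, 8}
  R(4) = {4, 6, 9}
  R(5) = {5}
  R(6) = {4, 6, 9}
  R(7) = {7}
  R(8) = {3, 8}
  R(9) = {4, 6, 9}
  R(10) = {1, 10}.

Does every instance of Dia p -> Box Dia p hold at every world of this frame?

Axiom 5 corresponds to the accessibility relation being Euclidean.
Euclidean: yes — any two successors of a common world are R-related.

Yes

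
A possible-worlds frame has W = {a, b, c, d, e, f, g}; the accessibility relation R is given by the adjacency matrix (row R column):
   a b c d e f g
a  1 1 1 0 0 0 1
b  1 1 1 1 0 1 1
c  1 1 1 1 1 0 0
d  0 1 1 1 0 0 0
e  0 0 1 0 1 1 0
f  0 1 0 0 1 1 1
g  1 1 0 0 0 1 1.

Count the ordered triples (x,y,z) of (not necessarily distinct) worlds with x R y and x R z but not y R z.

Enumerating: (a,c,g), (a,g,c), (b,a,d), (b,a,f), (b,c,f), (b,c,g), (b,d,a), (b,d,f), (b,d,g), (b,f,a), (b,f,c), (b,f,d), … and 18 more.
Total: 30.

30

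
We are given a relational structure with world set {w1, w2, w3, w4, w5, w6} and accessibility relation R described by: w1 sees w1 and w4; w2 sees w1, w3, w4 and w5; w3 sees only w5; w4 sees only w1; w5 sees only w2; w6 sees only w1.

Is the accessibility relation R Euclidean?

Euclidean: no — w2 R w1 and w2 R w3, but not w1 R w3.

No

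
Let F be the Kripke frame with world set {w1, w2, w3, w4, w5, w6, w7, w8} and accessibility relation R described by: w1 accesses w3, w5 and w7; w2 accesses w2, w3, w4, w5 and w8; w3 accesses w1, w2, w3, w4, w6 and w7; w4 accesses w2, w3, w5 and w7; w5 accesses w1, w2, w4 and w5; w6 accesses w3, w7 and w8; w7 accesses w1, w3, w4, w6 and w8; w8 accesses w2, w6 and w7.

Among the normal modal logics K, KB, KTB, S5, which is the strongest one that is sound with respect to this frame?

KB

Symmetric (axiom B): yes — every pair in R has its reverse in R.
Reflexive (axiom T): no — w1 is not related to itself.
Euclidean (axiom 5): no — w1 R w3 and w1 R w5, but not w3 R w5.
So F validates K, KB; KTB would additionally require R to be reflexive. The strongest is KB.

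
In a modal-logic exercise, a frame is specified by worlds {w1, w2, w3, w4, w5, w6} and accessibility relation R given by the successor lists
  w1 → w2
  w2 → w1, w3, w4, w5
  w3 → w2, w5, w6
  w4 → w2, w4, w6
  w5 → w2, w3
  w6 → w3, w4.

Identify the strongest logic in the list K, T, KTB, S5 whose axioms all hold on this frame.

K

Reflexive (axiom T): no — w1 is not related to itself.
Symmetric (axiom B): yes — every pair in R has its reverse in R.
Euclidean (axiom 5): no — w2 R w1 and w2 R w3, but not w1 R w3.
So F validates K; T would additionally require R to be reflexive. The strongest is K.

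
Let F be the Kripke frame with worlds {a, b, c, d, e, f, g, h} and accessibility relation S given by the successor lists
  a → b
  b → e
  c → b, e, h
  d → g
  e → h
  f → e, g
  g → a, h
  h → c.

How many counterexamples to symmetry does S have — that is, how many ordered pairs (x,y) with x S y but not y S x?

Enumerating: (a,b), (b,e), (c,b), (c,e), (d,g), (e,h), (f,e), (f,g), (g,a), (g,h).

10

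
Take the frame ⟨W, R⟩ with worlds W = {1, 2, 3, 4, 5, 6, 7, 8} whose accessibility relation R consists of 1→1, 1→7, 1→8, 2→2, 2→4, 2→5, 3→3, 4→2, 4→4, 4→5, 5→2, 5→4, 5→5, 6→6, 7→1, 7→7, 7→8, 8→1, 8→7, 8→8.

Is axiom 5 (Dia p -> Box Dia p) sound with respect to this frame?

Yes

By correspondence theory, 5 is valid on a frame iff R is Euclidean.
Euclidean: yes — any two successors of a common world are R-related.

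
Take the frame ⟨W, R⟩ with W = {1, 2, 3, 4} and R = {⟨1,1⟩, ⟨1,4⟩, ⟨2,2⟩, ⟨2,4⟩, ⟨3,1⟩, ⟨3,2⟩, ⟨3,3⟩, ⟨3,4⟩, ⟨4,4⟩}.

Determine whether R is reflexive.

Reflexive: yes — every world is R-related to itself.

Yes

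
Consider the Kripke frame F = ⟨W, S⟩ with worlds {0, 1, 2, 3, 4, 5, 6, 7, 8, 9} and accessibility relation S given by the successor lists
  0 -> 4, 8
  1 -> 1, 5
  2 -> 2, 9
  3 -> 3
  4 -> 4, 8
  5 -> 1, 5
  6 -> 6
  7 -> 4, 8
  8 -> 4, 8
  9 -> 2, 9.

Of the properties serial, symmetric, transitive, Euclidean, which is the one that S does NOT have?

symmetric

Serial: yes — every world has a successor (e.g. 0 S 4).
Symmetric: no — 0 S 4 but not 4 S 0.
Transitive: yes — every two-step S-path is closed by a direct edge.
Euclidean: yes — any two successors of a common world are S-related.
Only symmetric fails.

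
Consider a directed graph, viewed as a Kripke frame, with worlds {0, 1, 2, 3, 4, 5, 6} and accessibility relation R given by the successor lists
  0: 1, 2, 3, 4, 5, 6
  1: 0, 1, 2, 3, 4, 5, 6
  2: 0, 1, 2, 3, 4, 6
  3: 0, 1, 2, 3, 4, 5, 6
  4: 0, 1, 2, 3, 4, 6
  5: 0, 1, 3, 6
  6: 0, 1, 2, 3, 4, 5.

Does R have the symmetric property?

Yes

Symmetric: yes — every pair in R has its reverse in R.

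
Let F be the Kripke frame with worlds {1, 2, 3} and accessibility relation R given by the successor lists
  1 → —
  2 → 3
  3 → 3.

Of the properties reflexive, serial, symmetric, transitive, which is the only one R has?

Reflexive: no — 1 is not related to itself.
Serial: no — 1 has no R-successor.
Symmetric: no — 2 R 3 but not 3 R 2.
Transitive: yes — every two-step R-path is closed by a direct edge.
Only transitive holds.

transitive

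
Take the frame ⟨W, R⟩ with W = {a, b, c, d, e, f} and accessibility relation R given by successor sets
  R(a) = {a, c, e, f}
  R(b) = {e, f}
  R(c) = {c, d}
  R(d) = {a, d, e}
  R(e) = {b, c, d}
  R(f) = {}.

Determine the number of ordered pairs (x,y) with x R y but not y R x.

Enumerating: (a,c), (a,e), (a,f), (b,f), (c,d), (d,a), (e,c).

7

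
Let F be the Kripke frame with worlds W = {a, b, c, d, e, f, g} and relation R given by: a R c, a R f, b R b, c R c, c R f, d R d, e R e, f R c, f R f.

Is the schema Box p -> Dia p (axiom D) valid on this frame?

No

The schema D characterises exactly the serial frames.
Serial: no — g has no R-successor.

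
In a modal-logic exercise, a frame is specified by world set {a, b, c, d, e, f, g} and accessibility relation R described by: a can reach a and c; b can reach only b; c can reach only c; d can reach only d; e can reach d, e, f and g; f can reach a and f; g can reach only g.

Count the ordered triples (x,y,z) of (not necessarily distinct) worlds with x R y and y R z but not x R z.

2

Enumerating: (e,f,a), (f,a,c).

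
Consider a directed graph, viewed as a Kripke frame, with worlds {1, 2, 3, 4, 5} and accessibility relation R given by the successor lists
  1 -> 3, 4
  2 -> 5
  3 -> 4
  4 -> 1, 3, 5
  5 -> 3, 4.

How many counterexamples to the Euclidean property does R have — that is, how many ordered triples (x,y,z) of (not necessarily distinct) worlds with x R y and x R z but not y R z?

Enumerating: (1,3,3), (1,4,4), (2,5,5), (3,4,4), (4,1,1), (4,1,5), (4,3,1), (4,3,3), (4,3,5), (4,5,1), (4,5,5), (5,3,3), (5,4,4).

13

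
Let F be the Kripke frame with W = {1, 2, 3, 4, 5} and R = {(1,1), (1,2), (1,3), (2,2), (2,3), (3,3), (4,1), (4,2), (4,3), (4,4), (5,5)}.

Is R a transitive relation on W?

Yes

Transitive: yes — every two-step R-path is closed by a direct edge.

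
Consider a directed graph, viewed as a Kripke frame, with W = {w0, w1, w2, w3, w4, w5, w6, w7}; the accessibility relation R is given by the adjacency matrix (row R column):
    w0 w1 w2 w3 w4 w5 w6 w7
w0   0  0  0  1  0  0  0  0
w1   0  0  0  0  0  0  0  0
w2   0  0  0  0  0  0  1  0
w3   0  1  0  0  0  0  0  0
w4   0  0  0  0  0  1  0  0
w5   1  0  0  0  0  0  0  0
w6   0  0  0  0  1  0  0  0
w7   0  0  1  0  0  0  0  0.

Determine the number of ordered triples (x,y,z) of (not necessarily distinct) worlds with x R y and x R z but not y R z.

7

Enumerating: (w0,w3,w3), (w2,w6,w6), (w3,w1,w1), (w4,w5,w5), (w5,w0,w0), (w6,w4,w4), (w7,w2,w2).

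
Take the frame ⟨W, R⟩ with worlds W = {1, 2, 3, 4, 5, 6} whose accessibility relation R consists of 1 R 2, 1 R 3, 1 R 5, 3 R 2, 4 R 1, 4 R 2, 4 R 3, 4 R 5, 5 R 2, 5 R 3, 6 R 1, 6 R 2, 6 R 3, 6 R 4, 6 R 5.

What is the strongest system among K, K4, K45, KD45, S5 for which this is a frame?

K4

Transitive (axiom 4): yes — every two-step R-path is closed by a direct edge.
Euclidean (axiom 5): no — 1 R 2 and 1 R 3, but not 2 R 3.
Serial (axiom D): no — 2 has no R-successor.
Reflexive (axiom T): no — 1 is not related to itself.
So F validates K, K4; K45 would additionally require R to be Euclidean. The strongest is K4.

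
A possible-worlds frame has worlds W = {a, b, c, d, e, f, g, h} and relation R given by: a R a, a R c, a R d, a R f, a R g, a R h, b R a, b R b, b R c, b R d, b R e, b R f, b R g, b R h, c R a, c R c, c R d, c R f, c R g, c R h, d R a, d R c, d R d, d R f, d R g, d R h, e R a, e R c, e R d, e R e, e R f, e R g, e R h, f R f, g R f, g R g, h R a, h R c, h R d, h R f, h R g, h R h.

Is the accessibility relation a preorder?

Reflexive: yes — every world is R-related to itself.
Transitive: yes — every two-step R-path is closed by a direct edge.
So R is a preorder.

Yes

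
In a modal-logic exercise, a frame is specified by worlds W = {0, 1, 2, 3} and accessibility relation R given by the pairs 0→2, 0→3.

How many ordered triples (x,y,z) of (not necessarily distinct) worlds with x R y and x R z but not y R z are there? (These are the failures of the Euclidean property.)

4

Enumerating: (0,2,2), (0,2,3), (0,3,2), (0,3,3).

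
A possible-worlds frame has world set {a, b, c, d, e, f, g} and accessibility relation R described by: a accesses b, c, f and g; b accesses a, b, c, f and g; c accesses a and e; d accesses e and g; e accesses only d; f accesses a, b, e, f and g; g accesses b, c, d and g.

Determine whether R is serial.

Serial: yes — every world has a successor (e.g. a R b).

Yes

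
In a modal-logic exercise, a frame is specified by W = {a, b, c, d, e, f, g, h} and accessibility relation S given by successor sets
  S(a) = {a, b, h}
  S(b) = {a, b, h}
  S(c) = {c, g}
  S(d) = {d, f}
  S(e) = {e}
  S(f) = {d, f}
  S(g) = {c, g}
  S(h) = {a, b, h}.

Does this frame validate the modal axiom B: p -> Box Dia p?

The schema B characterises exactly the symmetric frames.
Symmetric: yes — every pair in S has its reverse in S.

Yes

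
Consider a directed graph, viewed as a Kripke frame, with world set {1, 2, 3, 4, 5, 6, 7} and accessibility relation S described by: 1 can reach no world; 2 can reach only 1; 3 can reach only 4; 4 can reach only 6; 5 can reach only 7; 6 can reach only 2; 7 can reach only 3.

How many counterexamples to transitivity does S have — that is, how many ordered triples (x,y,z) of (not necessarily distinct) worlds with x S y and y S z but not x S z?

Enumerating: (3,4,6), (4,6,2), (5,7,3), (6,2,1), (7,3,4).

5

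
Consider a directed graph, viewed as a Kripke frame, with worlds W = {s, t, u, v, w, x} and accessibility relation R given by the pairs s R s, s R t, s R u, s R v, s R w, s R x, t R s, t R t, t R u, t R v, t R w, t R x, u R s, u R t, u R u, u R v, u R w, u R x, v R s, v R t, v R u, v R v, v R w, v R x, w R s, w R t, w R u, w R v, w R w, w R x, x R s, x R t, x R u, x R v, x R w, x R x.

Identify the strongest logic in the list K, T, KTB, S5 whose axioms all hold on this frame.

S5

Reflexive (axiom T): yes — every world is R-related to itself.
Symmetric (axiom B): yes — every pair in R has its reverse in R.
Euclidean (axiom 5): yes — any two successors of a common world are R-related.
So F validates K, T, KTB, S5. The strongest is S5.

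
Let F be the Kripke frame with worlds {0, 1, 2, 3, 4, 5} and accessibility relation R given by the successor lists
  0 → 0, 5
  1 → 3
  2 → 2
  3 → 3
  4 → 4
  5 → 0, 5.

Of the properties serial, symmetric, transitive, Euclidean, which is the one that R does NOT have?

Serial: yes — every world has a successor (e.g. 0 R 0).
Symmetric: no — 1 R 3 but not 3 R 1.
Transitive: yes — every two-step R-path is closed by a direct edge.
Euclidean: yes — any two successors of a common world are R-related.
Only symmetric fails.

symmetric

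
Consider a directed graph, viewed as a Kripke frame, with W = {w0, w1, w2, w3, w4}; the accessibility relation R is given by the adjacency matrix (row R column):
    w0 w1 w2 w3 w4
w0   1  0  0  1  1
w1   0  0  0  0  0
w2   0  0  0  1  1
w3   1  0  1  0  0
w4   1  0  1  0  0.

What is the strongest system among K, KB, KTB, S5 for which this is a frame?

Symmetric (axiom B): yes — every pair in R has its reverse in R.
Reflexive (axiom T): no — w1 is not related to itself.
Euclidean (axiom 5): no — w0 R w3 and w0 R w4, but not w3 R w4.
So F validates K, KB; KTB would additionally require R to be reflexive. The strongest is KB.

KB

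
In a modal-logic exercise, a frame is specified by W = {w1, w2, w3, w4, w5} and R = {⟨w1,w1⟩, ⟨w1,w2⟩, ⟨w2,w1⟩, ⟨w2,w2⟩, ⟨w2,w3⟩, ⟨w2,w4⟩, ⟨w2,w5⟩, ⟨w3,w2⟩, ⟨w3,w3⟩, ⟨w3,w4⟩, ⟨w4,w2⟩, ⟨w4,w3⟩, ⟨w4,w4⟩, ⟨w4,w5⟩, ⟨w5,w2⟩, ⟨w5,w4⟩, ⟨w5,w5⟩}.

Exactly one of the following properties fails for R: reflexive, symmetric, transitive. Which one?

transitive

Reflexive: yes — every world is R-related to itself.
Symmetric: yes — every pair in R has its reverse in R.
Transitive: no — w1 R w2 and w2 R w3, but not w1 R w3.
Only transitive fails.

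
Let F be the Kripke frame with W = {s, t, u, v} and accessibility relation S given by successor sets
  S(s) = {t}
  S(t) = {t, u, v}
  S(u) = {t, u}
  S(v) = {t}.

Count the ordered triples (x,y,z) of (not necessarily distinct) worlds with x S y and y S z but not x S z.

Enumerating: (s,t,u), (s,t,v), (u,t,v), (v,t,u), (v,t,v).

5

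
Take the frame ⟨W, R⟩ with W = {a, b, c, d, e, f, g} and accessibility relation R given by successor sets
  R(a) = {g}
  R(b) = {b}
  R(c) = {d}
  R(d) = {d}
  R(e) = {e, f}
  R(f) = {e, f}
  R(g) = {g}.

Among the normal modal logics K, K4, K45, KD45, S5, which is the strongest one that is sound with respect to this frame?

Transitive (axiom 4): yes — every two-step R-path is closed by a direct edge.
Euclidean (axiom 5): yes — any two successors of a common world are R-related.
Serial (axiom D): yes — every world has a successor (e.g. a R g).
Reflexive (axiom T): no — a is not related to itself.
So F validates K, K4, K45, KD45; S5 would additionally require R to be reflexive. The strongest is KD45.

KD45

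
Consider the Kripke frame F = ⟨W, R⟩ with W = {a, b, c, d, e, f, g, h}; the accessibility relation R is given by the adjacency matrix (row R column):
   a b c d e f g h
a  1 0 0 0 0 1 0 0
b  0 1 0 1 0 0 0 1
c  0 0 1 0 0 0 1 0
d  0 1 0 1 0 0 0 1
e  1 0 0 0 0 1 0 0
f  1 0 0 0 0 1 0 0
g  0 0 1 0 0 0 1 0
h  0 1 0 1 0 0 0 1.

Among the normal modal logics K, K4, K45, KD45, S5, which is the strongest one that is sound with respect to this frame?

Transitive (axiom 4): yes — every two-step R-path is closed by a direct edge.
Euclidean (axiom 5): yes — any two successors of a common world are R-related.
Serial (axiom D): yes — every world has a successor (e.g. a R a).
Reflexive (axiom T): no — e is not related to itself.
So F validates K, K4, K45, KD45; S5 would additionally require R to be reflexive. The strongest is KD45.

KD45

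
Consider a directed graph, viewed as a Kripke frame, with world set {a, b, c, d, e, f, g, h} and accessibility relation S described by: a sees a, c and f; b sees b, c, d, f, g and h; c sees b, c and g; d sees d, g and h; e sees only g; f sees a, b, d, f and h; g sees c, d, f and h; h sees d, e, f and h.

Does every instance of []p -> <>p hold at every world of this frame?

Yes

Axiom D corresponds to the accessibility relation being serial.
Serial: yes — every world has a successor (e.g. a S a).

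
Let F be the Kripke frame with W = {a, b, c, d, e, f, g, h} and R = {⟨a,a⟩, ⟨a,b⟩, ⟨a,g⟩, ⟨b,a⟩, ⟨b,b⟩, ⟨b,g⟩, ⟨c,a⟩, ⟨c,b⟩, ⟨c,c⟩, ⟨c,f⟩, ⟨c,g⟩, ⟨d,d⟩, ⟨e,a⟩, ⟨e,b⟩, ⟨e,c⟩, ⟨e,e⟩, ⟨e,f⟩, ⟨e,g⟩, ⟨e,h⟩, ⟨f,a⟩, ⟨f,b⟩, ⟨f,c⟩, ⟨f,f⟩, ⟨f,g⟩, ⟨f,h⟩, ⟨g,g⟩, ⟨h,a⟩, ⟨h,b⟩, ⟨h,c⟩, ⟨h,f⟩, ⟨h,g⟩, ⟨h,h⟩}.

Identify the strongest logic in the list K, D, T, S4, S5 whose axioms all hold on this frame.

T

Serial (axiom D): yes — every world has a successor (e.g. a R a).
Reflexive (axiom T): yes — every world is R-related to itself.
Transitive (axiom 4): no — c R f and f R h, but not c R h.
Euclidean (axiom 5): no — a R g and a R b, but not g R b.
So F validates K, D, T; S4 would additionally require R to be transitive. The strongest is T.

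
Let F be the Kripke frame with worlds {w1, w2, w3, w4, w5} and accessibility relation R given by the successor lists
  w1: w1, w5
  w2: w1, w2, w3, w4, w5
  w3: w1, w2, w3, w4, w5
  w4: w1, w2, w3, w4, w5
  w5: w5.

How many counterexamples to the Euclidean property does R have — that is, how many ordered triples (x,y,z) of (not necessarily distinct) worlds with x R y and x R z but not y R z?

22

Enumerating: (w1,w5,w1), (w2,w1,w2), (w2,w1,w3), (w2,w1,w4), (w2,w5,w1), (w2,w5,w2), (w2,w5,w3), (w2,w5,w4), (w3,w1,w2), (w3,w1,w3), (w3,w1,w4), (w3,w5,w1), … and 10 more.
Total: 22.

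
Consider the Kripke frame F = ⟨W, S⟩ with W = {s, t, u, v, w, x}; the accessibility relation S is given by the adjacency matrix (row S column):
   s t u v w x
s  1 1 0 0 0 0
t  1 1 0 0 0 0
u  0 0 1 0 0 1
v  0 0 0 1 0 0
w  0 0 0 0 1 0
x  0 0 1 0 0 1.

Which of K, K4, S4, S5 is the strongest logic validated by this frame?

S5

Transitive (axiom 4): yes — every two-step S-path is closed by a direct edge.
Reflexive (axiom T): yes — every world is S-related to itself.
Euclidean (axiom 5): yes — any two successors of a common world are S-related.
So F validates K, K4, S4, S5. The strongest is S5.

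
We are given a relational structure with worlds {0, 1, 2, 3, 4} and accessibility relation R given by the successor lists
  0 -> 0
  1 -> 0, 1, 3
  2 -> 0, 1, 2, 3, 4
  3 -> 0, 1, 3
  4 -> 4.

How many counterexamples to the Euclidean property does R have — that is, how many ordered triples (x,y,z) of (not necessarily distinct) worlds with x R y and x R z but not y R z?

Enumerating: (1,0,1), (1,0,3), (2,0,1), (2,0,2), (2,0,3), (2,0,4), (2,1,2), (2,1,4), (2,3,2), (2,3,4), (2,4,0), (2,4,1), (2,4,2), (2,4,3), (3,0,1), (3,0,3).

16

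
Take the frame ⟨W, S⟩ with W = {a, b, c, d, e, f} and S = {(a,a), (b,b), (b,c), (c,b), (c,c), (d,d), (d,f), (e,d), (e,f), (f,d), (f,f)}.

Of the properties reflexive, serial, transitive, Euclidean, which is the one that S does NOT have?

reflexive

Reflexive: no — e is not related to itself.
Serial: yes — every world has a successor (e.g. a S a).
Transitive: yes — every two-step S-path is closed by a direct edge.
Euclidean: yes — any two successors of a common world are S-related.
Only reflexive fails.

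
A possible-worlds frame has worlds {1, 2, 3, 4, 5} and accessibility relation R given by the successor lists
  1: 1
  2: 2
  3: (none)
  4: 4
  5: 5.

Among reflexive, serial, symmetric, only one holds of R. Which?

Reflexive: no — 3 is not related to itself.
Serial: no — 3 has no R-successor.
Symmetric: yes — every pair in R has its reverse in R.
Only symmetric holds.

symmetric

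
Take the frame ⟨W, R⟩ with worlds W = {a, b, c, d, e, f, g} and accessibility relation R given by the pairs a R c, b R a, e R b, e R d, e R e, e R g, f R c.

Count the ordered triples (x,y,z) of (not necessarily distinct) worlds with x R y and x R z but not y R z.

15

Enumerating: (a,c,c), (b,a,a), (e,b,b), (e,b,d), (e,b,e), (e,b,g), (e,d,b), (e,d,d), (e,d,e), (e,d,g), (e,g,b), (e,g,d), (e,g,e), (e,g,g), (f,c,c).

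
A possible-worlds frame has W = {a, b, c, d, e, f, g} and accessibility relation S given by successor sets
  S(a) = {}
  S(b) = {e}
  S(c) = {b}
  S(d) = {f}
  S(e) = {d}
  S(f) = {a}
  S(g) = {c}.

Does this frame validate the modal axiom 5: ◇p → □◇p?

No

Axiom 5 corresponds to the accessibility relation being Euclidean.
Euclidean: no — b S e and b S e, but not e S e.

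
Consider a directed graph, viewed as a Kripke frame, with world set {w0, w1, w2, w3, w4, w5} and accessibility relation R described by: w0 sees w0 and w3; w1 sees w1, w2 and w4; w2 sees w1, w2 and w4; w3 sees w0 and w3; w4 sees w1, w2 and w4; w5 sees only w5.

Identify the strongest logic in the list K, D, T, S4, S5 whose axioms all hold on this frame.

Serial (axiom D): yes — every world has a successor (e.g. w0 R w0).
Reflexive (axiom T): yes — every world is R-related to itself.
Transitive (axiom 4): yes — every two-step R-path is closed by a direct edge.
Euclidean (axiom 5): yes — any two successors of a common world are R-related.
So F validates K, D, T, S4, S5. The strongest is S5.

S5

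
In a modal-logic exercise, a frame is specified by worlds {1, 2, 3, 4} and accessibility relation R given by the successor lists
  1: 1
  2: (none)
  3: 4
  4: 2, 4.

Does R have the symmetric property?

Symmetric: no — 3 R 4 but not 4 R 3.

No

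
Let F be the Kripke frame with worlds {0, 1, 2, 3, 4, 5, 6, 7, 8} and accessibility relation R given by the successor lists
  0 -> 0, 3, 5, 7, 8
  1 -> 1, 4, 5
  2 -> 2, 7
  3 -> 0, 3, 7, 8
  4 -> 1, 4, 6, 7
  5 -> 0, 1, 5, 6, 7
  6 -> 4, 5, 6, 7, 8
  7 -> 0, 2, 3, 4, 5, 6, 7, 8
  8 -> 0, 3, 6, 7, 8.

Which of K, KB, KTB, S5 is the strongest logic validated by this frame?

Symmetric (axiom B): yes — every pair in R has its reverse in R.
Reflexive (axiom T): yes — every world is R-related to itself.
Euclidean (axiom 5): no — 0 R 3 and 0 R 5, but not 3 R 5.
So F validates K, KB, KTB; S5 would additionally require R to be Euclidean. The strongest is KTB.

KTB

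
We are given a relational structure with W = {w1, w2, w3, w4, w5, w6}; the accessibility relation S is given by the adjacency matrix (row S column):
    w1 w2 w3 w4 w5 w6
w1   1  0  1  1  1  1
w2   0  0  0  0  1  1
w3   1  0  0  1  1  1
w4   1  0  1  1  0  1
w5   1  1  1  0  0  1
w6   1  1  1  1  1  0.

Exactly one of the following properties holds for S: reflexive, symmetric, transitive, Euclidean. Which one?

Reflexive: no — w2 is not related to itself.
Symmetric: yes — every pair in S has its reverse in S.
Transitive: no — w1 S w5 and w5 S w2, but not w1 S w2.
Euclidean: no — w1 S w4 and w1 S w5, but not w4 S w5.
Only symmetric holds.

symmetric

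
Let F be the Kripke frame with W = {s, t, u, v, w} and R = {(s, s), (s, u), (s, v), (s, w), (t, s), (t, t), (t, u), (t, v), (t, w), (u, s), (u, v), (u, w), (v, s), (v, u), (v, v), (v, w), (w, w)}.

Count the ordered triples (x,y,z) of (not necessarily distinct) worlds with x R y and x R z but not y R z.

Enumerating: (s,u,u), (s,w,s), (s,w,u), (s,w,v), (t,s,t), (t,u,t), (t,u,u), (t,v,t), (t,w,s), (t,w,t), (t,w,u), (t,w,v), (u,w,s), (u,w,v), (v,u,u), (v,w,s), (v,w,u), (v,w,v).

18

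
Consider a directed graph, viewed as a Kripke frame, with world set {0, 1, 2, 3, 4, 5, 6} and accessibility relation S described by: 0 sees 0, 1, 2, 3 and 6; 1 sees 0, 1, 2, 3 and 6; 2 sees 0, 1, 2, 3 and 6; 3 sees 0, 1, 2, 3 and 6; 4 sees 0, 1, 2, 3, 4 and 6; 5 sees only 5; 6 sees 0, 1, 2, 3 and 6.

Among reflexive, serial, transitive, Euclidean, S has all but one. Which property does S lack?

Reflexive: yes — every world is S-related to itself.
Serial: yes — every world has a successor (e.g. 0 S 0).
Transitive: yes — every two-step S-path is closed by a direct edge.
Euclidean: no — 4 S 0 and 4 S 4, but not 0 S 4.
Only Euclidean fails.

Euclidean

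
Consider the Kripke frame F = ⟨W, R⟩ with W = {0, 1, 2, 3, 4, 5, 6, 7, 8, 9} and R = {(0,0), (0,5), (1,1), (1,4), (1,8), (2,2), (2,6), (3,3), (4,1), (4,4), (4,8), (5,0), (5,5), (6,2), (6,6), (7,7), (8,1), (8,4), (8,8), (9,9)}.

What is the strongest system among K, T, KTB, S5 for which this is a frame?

Reflexive (axiom T): yes — every world is R-related to itself.
Symmetric (axiom B): yes — every pair in R has its reverse in R.
Euclidean (axiom 5): yes — any two successors of a common world are R-related.
So F validates K, T, KTB, S5. The strongest is S5.

S5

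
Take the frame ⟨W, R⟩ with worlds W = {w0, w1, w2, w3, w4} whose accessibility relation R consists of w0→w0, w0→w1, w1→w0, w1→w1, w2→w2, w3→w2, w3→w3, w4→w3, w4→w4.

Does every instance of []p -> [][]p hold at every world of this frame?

No

The schema 4 characterises exactly the transitive frames.
Transitive: no — w4 R w3 and w3 R w2, but not w4 R w2.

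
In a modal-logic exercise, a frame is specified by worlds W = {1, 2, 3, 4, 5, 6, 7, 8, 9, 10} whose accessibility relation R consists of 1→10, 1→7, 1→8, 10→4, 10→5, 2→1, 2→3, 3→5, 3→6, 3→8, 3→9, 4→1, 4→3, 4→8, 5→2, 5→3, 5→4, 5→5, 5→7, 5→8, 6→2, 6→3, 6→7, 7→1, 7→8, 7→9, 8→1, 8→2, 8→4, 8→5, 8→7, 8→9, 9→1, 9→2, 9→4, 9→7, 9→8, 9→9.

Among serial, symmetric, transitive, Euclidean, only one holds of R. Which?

serial

Serial: yes — every world has a successor (e.g. 1 R 10).
Symmetric: no — 1 R 10 but not 10 R 1.
Transitive: no — 1 R 10 and 10 R 4, but not 1 R 4.
Euclidean: no — 1 R 10 and 1 R 7, but not 10 R 7.
Only serial holds.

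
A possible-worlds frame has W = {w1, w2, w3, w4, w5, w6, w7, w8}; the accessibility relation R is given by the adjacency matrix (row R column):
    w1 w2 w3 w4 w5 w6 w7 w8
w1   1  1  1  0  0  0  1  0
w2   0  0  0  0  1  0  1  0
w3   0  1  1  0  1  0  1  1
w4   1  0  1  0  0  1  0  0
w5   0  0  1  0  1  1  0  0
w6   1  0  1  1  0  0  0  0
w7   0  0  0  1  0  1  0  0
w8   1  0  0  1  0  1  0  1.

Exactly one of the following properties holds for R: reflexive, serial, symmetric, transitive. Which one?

Reflexive: no — w2 is not related to itself.
Serial: yes — every world has a successor (e.g. w1 R w1).
Symmetric: no — w1 R w2 but not w2 R w1.
Transitive: no — w1 R w2 and w2 R w5, but not w1 R w5.
Only serial holds.

serial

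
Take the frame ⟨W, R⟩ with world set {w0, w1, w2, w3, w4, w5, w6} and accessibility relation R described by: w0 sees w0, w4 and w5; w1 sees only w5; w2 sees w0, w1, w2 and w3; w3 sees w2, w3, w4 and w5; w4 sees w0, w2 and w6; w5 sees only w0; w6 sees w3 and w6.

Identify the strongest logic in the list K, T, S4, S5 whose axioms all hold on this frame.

K

Reflexive (axiom T): no — w1 is not related to itself.
Transitive (axiom 4): no — w0 R w4 and w4 R w2, but not w0 R w2.
Euclidean (axiom 5): no — w0 R w4 and w0 R w5, but not w4 R w5.
So F validates K; T would additionally require R to be reflexive. The strongest is K.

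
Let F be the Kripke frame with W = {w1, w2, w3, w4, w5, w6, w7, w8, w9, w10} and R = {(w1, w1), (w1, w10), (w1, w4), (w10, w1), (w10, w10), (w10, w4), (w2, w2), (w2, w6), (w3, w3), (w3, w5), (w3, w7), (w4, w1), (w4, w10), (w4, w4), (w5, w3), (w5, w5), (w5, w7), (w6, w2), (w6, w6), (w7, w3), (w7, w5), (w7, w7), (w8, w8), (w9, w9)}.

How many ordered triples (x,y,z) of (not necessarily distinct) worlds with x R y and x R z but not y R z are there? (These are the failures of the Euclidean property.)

R is Euclidean; there are no such tuples.

0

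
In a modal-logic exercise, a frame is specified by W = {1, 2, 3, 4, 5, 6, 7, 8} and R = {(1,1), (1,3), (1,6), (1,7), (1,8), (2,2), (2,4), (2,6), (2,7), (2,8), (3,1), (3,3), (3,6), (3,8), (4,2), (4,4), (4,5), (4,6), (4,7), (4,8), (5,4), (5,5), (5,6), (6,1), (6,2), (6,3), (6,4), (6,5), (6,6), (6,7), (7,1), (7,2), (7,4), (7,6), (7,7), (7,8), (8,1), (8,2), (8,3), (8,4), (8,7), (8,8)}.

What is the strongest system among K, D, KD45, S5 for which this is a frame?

D

Serial (axiom D): yes — every world has a successor (e.g. 1 R 1).
Euclidean (axiom 5): no — 1 R 3 and 1 R 7, but not 3 R 7.
Transitive (axiom 4): no — 1 R 6 and 6 R 2, but not 1 R 2.
Reflexive (axiom T): yes — every world is R-related to itself.
So F validates K, D; KD45 would additionally require R to be Euclidean and transitive. The strongest is D.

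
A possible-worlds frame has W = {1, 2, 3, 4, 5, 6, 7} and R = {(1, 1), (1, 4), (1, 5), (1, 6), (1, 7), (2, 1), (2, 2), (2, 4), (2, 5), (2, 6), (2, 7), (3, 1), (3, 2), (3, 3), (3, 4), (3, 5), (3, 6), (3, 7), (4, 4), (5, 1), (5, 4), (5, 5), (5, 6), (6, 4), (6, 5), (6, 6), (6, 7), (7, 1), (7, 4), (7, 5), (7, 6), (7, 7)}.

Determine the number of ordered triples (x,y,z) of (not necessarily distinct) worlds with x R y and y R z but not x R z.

Enumerating: (5,1,7), (5,6,7), (6,5,1), (6,7,1).

4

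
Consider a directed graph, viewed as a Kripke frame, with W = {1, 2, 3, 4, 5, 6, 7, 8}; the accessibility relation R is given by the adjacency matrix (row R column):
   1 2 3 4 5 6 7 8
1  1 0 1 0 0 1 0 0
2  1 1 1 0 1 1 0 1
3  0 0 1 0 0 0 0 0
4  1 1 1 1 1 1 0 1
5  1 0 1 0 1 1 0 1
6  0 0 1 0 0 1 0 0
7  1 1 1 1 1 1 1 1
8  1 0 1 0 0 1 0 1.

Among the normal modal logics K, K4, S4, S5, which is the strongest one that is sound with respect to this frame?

S4

Transitive (axiom 4): yes — every two-step R-path is closed by a direct edge.
Reflexive (axiom T): yes — every world is R-related to itself.
Euclidean (axiom 5): no — 1 R 3 and 1 R 6, but not 3 R 6.
So F validates K, K4, S4; S5 would additionally require R to be Euclidean. The strongest is S4.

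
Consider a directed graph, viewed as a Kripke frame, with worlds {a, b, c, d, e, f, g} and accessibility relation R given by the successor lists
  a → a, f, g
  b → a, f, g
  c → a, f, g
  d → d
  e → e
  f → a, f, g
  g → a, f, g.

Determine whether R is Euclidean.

Yes

Euclidean: yes — any two successors of a common world are R-related.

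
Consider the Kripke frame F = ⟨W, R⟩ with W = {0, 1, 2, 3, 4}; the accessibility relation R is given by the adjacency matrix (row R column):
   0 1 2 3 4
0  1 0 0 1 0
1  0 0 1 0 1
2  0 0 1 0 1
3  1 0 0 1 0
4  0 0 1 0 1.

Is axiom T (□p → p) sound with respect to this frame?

The schema T characterises exactly the reflexive frames.
Reflexive: no — 1 is not related to itself.

No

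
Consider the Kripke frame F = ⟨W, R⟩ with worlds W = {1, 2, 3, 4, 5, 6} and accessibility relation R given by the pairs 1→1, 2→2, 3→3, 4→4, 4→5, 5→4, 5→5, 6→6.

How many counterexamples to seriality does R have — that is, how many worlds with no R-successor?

0

R is serial; there are no such worlds.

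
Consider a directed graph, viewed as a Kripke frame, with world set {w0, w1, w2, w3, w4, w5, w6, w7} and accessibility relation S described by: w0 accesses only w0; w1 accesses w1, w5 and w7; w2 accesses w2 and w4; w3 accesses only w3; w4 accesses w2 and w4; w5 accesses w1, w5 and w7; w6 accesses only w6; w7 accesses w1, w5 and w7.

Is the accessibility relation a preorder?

Yes

Reflexive: yes — every world is S-related to itself.
Transitive: yes — every two-step S-path is closed by a direct edge.
So S is a preorder.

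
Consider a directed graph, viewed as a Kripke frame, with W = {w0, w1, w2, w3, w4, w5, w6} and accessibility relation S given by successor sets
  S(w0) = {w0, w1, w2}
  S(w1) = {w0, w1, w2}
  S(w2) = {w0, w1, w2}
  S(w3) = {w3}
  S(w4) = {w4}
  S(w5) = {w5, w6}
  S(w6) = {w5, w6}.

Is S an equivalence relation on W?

Reflexive: yes — every world is S-related to itself.
Symmetric: yes — every pair in S has its reverse in S.
Transitive: yes — every two-step S-path is closed by a direct edge.
So S is an equivalence relation.

Yes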